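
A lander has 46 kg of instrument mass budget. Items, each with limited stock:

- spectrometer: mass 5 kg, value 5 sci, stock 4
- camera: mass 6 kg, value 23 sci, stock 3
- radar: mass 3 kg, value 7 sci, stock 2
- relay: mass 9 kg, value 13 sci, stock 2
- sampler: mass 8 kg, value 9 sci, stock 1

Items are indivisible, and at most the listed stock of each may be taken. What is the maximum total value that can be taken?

Top feasible selections:
- 1×spectrometer + 3×camera + 2×radar + 1×relay + 1×sampler: mass 46, value 110
- 3×camera + 2×radar + 2×relay: mass 42, value 109
- 1×spectrometer + 3×camera + 1×radar + 2×relay: mass 44, value 107
- 2×spectrometer + 3×camera + 2×radar + 1×relay: mass 43, value 106
Best: 110 sci.

110 sci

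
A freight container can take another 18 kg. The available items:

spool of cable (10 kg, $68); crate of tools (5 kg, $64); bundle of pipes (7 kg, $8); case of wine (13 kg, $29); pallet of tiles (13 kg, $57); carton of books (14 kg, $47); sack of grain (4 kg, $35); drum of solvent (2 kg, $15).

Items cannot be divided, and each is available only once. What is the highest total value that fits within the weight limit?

$147

This is a 0/1 knapsack; check combinations near the capacity.
- spool of cable+crate of tools+drum of solvent: weight 10+5+2=17, value 68+64+15=147
- spool of cable+crate of tools: weight 10+5=15, value 68+64=132
- crate of tools+bundle of pipes+sack of grain+drum of solvent: weight 5+7+4+2=18, value 64+8+35+15=122
Best: $147.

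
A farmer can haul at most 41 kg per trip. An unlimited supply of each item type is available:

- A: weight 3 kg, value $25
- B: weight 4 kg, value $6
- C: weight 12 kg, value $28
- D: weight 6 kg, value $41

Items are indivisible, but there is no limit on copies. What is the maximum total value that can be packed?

$325

Best value-per-unit is A at 25/3, and filling with it alone uses weight 13×3=39. No mix of the others beats 13×25 = 325.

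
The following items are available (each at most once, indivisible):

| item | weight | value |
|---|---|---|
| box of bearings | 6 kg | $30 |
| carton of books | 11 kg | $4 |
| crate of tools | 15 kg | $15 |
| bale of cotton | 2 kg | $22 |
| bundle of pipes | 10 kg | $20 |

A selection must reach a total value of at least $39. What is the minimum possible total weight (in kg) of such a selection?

8

Subsets with value ≥ 39, sorted by total weight:
- box of bearings+bale of cotton: weight 8, value 52
- bale of cotton+bundle of pipes: weight 12, value 42
- box of bearings+bundle of pipes: weight 16, value 50
- box of bearings+bale of cotton+bundle of pipes: weight 18, value 72
Minimum weight: 8 kg.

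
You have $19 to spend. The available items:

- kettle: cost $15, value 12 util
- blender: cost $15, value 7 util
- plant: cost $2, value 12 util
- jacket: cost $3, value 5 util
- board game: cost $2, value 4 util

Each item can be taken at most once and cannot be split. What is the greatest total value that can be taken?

28 util

Check high-value combinations within $19:
- kettle+plant+board game: cost 15+2+2=19, value 12+12+4=28
- kettle+plant: cost 15+2=17, value 12+12=24
- blender+plant+board game: cost 15+2+2=19, value 7+12+4=23
- plant+jacket+board game: cost 2+3+2=7, value 12+5+4=21
- blender+plant: cost 15+2=17, value 7+12=19
Best: 28 util.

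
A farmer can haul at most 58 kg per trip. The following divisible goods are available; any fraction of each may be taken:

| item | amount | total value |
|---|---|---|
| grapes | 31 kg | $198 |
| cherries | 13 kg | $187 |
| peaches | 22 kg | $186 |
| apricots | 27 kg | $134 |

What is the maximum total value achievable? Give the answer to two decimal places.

Take in order of value per unit:
- cherries (187/13 per unit): all 13 → value 187, running total 187.00
- peaches (186/22 per unit): all 22 → value 186, running total 373.00
- grapes (198/31 per unit): 23 of 31 → value 23×198/31 = 146.9032, running total 519.90
Total 519.90.

519.90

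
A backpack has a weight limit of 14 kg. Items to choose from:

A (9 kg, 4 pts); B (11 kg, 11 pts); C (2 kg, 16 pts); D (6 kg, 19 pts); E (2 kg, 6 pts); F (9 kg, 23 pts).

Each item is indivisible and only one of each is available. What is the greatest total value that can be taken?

45 pts

This is a 0/1 knapsack; check combinations near the capacity.
- C+E+F: weight 2+2+9=13, value 16+6+23=45
- C+D+E: weight 2+6+2=10, value 16+19+6=41
- C+F: weight 2+9=11, value 16+23=39
Best: 45 pts.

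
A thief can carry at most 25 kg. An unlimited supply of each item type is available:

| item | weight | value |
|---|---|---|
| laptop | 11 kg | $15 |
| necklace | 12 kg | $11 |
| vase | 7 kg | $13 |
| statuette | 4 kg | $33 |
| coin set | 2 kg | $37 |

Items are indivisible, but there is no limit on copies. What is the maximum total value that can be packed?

$444

Best value-per-unit is coin set at 37/2, and filling with it alone uses weight 12×2=24. No mix of the others beats 12×37 = 444.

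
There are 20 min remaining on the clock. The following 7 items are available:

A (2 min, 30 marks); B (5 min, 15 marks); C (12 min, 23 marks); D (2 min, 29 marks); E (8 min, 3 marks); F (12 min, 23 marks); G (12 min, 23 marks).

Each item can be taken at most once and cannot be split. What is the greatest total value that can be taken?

Check high-value combinations within 20 min:
- A+C+D: time 2+12+2=16, value 30+23+29=82
- A+D+F: time 2+2+12=16, value 30+29+23=82
- A+D+G: time 2+2+12=16, value 30+29+23=82
Best: 82 marks.

82 marks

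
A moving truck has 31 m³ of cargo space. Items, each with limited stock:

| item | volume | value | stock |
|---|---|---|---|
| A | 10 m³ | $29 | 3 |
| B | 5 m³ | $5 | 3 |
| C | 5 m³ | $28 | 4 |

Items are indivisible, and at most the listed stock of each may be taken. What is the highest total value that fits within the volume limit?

Top feasible selections:
- 1×A + 4×C: volume 30, value 141
- 2×B + 4×C: volume 30, value 122
- 1×A + 1×B + 3×C: volume 30, value 118
- 1×B + 4×C: volume 25, value 117
Best: $141.

$141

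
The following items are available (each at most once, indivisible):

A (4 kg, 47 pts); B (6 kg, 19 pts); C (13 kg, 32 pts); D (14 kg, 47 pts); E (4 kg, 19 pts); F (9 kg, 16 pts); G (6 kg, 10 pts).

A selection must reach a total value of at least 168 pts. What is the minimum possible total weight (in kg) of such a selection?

Subsets with value ≥ 168, sorted by total weight:
- A+B+C+D+E+G: weight 47, value 174
- A+B+C+D+E+F: weight 50, value 180
- A+C+D+E+F+G: weight 50, value 171
- A+B+C+D+F+G: weight 52, value 171
Minimum weight: 47 kg.

47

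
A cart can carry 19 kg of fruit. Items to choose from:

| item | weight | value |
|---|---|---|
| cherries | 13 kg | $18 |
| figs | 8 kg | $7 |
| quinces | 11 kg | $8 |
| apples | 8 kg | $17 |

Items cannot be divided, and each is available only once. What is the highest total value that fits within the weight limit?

$25

Check high-value combinations within 19 kg:
- quinces+apples: weight 11+8=19, value 8+17=25
- figs+apples: weight 8+8=16, value 7+17=24
- cherries: weight 13, value 18
- apples: weight 8, value 17
Best: $25.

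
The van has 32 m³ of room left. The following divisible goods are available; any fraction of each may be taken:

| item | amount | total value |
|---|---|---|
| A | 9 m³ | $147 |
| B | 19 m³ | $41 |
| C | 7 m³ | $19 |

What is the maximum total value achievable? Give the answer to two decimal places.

200.53

Take in order of value per unit:
- A (147/9 per unit): all 9 → value 147, running total 147.00
- C (19/7 per unit): all 7 → value 19, running total 166.00
- B (41/19 per unit): 16 of 19 → value 16×41/19 = 34.5263, running total 200.53
Total 200.53.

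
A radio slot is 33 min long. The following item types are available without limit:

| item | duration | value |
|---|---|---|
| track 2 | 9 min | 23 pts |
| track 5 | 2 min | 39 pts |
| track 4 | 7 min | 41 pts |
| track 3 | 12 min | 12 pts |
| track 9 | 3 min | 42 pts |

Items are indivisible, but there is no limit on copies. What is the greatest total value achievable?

Best value-per-unit is track 5 at 39/2; filling with it alone gives 16×39 = 624.
Optimal mix: 15×track 5 + 1×track 9 → duration 33, value 627.

627 pts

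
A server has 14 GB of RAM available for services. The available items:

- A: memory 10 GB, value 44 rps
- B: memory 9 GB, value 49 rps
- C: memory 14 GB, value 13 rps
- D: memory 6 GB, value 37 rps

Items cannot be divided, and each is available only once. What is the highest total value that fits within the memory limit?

49 rps

Check high-value combinations within 14 GB:
- B: memory 9, value 49
- A: memory 10, value 44
- D: memory 6, value 37
- C: memory 14, value 13
Best: 49 rps.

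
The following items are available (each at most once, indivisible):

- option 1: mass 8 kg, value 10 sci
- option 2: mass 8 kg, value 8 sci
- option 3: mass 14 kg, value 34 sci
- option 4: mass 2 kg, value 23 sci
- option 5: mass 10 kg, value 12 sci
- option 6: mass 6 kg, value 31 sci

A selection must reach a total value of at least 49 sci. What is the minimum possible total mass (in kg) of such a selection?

Subsets with value ≥ 49, sorted by total mass:
- option 4+option 6: mass 8, value 54
- option 1+option 4+option 6: mass 16, value 64
Minimum mass: 8 kg.

8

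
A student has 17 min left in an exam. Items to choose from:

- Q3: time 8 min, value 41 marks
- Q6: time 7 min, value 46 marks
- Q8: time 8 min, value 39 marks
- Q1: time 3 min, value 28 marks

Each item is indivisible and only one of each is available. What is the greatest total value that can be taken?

Check high-value combinations within 17 min:
- Q3+Q6: time 8+7=15, value 41+46=87
- Q6+Q8: time 7+8=15, value 46+39=85
- Q3+Q8: time 8+8=16, value 41+39=80
Best: 87 marks.

87 marks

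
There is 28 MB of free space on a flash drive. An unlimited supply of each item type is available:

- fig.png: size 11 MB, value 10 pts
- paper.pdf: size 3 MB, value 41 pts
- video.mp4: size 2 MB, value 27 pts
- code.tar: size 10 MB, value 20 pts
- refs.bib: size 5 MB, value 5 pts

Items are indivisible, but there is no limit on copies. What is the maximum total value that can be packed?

382 pts

Best value-per-unit is paper.pdf at 41/3; filling with it alone gives 9×41 = 369.
Optimal mix: 8×paper.pdf + 2×video.mp4 → size 28, value 382.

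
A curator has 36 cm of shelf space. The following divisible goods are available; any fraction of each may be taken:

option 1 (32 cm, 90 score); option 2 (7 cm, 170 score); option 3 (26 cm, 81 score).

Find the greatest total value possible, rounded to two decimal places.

259.44

Take in order of value per unit:
- option 2 (170/7 per unit): all 7 → value 170, running total 170.00
- option 3 (81/26 per unit): all 26 → value 81, running total 251.00
- option 1 (90/32 per unit): 3 of 32 → value 3×90/32 = 8.4375, running total 259.44
Total 259.44.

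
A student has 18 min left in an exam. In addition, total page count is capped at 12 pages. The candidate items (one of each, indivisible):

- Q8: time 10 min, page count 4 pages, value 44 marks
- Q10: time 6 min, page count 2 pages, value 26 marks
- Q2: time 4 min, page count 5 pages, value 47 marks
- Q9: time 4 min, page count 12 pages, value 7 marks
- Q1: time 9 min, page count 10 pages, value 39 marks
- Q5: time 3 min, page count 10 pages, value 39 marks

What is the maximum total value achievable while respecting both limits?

91 marks

Feasible sets respecting both limits:
- Q8+Q2: time 14, page count 9, value 91
- Q10+Q2: time 10, page count 7, value 73
- Q8+Q10: time 16, page count 6, value 70
Best: 91 marks.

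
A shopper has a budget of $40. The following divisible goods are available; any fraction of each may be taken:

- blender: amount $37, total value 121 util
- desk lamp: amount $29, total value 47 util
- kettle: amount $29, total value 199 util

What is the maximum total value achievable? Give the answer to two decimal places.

Take in order of value per unit:
- kettle (199/29 per unit): all 29 → value 199, running total 199.00
- blender (121/37 per unit): 11 of 37 → value 11×121/37 = 35.9730, running total 234.97
Total 234.97.

234.97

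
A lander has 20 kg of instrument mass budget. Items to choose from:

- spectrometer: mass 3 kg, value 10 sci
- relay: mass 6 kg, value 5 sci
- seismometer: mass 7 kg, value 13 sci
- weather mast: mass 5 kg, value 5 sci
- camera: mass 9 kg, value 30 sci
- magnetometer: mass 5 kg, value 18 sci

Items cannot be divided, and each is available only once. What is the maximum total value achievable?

This is a 0/1 knapsack; check combinations near the capacity.
- spectrometer+camera+magnetometer: mass 3+9+5=17, value 10+30+18=58
- spectrometer+seismometer+camera: mass 3+7+9=19, value 10+13+30=53
- weather mast+camera+magnetometer: mass 5+9+5=19, value 5+30+18=53
- relay+camera+magnetometer: mass 6+9+5=20, value 5+30+18=53
Best: 58 sci.

58 sci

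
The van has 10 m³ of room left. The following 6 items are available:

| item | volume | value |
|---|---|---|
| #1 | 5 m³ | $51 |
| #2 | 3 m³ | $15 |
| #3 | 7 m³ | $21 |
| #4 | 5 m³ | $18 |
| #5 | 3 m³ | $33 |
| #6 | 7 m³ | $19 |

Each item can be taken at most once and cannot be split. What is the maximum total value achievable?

Check high-value combinations within 10 m³:
- #1+#5: volume 5+3=8, value 51+33=84
- #1+#4: volume 5+5=10, value 51+18=69
- #1+#2: volume 5+3=8, value 51+15=66
- #3+#5: volume 7+3=10, value 21+33=54
Best: $84.

$84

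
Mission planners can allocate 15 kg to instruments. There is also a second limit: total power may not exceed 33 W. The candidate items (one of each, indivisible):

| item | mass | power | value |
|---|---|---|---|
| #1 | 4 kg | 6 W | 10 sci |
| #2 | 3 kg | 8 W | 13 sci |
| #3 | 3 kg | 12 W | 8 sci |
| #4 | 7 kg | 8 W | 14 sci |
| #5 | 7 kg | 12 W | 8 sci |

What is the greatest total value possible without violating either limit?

Feasible sets respecting both limits:
- #1+#2+#4: mass 14, power 22, value 37
- #2+#3+#4: mass 13, power 28, value 35
- #1+#3+#4: mass 14, power 26, value 32
- #1+#2+#3: mass 10, power 26, value 31
Best: 37 sci.

37 sci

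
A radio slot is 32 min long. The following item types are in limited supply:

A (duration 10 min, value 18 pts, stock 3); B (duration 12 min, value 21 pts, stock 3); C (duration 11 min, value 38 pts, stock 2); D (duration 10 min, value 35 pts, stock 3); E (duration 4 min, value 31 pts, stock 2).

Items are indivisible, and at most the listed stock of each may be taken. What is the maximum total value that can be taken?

Top feasible selections:
- 2×C + 2×E: duration 30, value 138
- 1×C + 1×D + 2×E: duration 29, value 135
- 2×D + 2×E: duration 28, value 132
- 1×B + 1×C + 2×E: duration 31, value 121
Best: 138 pts.

138 pts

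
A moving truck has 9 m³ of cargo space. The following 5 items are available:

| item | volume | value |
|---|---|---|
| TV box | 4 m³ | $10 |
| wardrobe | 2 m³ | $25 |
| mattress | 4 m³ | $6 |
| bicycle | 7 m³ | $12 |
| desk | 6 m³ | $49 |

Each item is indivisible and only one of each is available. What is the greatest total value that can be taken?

Check high-value combinations within 9 m³:
- wardrobe+desk: volume 2+6=8, value 25+49=74
- desk: volume 6, value 49
- wardrobe+bicycle: volume 2+7=9, value 25+12=37
- TV box+wardrobe: volume 4+2=6, value 10+25=35
Best: $74.

$74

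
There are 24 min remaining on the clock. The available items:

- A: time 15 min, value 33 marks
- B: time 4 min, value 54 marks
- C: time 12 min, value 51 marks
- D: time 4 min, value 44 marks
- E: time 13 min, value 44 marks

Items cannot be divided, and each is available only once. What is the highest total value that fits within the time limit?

Check high-value combinations within 24 min:
- B+C+D: time 4+12+4=20, value 54+51+44=149
- B+D+E: time 4+4+13=21, value 54+44+44=142
- A+B+D: time 15+4+4=23, value 33+54+44=131
- B+C: time 4+12=16, value 54+51=105
- B+D: time 4+4=8, value 54+44=98
Best: 149 marks.

149 marks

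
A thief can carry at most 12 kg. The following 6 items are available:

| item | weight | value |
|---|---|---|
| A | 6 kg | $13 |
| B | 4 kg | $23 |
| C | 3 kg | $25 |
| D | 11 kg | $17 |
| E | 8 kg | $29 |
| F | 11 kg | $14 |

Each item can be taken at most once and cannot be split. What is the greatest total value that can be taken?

$54

Check high-value combinations within 12 kg:
- C+E: weight 3+8=11, value 25+29=54
- B+E: weight 4+8=12, value 23+29=52
- B+C: weight 4+3=7, value 23+25=48
- A+C: weight 6+3=9, value 13+25=38
Best: $54.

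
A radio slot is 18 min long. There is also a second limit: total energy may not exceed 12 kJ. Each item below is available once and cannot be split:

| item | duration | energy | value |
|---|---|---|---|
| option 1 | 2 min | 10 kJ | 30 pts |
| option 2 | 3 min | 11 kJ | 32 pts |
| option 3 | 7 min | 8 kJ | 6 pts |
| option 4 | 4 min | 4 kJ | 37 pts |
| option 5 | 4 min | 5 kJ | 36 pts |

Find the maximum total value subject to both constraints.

Feasible sets respecting both limits:
- option 4+option 5: duration 8, energy 9, value 73
- option 3+option 4: duration 11, energy 12, value 43
- option 4: duration 4, energy 4, value 37
- option 5: duration 4, energy 5, value 36
Best: 73 pts.

73 pts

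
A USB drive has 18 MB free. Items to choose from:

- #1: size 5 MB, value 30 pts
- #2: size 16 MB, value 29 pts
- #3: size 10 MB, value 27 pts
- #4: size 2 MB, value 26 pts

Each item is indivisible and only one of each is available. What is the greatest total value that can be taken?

83 pts

This is a 0/1 knapsack; check combinations near the capacity.
- #1+#3+#4: size 5+10+2=17, value 30+27+26=83
- #1+#3: size 5+10=15, value 30+27=57
- #1+#4: size 5+2=7, value 30+26=56
- #2+#4: size 16+2=18, value 29+26=55
Best: 83 pts.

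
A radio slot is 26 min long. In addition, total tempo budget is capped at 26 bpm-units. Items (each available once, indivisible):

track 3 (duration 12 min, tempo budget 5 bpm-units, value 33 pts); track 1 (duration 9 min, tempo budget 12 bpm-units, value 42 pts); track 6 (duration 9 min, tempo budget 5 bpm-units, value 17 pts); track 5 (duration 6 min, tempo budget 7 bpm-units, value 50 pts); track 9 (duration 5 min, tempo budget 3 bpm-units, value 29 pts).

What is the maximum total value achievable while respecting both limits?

121 pts

Feasible sets respecting both limits:
- track 1+track 5+track 9: duration 20, tempo budget 22, value 121
- track 3+track 5+track 9: duration 23, tempo budget 15, value 112
- track 1+track 6+track 5: duration 24, tempo budget 24, value 109
- track 3+track 1+track 9: duration 26, tempo budget 20, value 104
Best: 121 pts.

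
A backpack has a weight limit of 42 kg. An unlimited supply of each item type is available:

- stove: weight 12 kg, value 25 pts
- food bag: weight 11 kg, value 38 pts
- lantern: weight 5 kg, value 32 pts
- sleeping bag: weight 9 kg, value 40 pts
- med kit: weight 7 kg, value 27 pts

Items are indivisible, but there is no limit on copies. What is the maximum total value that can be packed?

Best value-per-unit is lantern at 32/5, and filling with it alone uses weight 8×5=40. No mix of the others beats 8×32 = 256.

256 pts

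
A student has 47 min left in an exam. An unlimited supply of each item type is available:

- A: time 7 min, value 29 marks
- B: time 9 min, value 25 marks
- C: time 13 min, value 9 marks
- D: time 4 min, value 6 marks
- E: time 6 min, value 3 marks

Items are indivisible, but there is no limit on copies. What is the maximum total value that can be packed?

180 marks

Best value-per-unit is A at 29/7; filling with it alone gives 6×29 = 174.
Optimal mix: 6×A + 1×D → time 46, value 180.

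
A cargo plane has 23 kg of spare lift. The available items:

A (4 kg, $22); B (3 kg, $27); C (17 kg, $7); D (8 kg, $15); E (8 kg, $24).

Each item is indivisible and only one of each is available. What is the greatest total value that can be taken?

Check high-value combinations within 23 kg:
- A+B+D+E: weight 4+3+8+8=23, value 22+27+15+24=88
- A+B+E: weight 4+3+8=15, value 22+27+24=73
- B+D+E: weight 3+8+8=19, value 27+15+24=66
Best: $88.

$88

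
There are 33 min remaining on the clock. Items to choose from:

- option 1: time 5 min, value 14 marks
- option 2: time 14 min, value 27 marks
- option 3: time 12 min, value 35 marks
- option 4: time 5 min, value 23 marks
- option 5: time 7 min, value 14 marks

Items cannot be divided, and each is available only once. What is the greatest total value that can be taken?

Check high-value combinations within 33 min:
- option 1+option 3+option 4+option 5: time 5+12+5+7=29, value 14+35+23+14=86
- option 2+option 3+option 4: time 14+12+5=31, value 27+35+23=85
- option 1+option 2+option 4+option 5: time 5+14+5+7=31, value 14+27+23+14=78
- option 1+option 2+option 3: time 5+14+12=31, value 14+27+35=76
- option 2+option 3+option 5: time 14+12+7=33, value 27+35+14=76
Best: 86 marks.

86 marks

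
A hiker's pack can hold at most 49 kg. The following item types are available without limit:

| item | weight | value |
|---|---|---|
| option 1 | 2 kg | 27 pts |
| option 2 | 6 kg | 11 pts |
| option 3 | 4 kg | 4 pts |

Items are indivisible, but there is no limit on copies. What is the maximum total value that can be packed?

648 pts

Best value-per-unit is option 1 at 27/2, and filling with it alone uses weight 24×2=48. No mix of the others beats 24×27 = 648.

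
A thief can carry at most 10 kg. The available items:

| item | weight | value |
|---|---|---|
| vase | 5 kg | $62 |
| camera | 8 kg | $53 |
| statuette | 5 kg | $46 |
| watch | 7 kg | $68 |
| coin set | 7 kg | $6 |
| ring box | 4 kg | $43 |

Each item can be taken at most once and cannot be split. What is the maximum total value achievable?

Check high-value combinations within 10 kg:
- vase+statuette: weight 5+5=10, value 62+46=108
- vase+ring box: weight 5+4=9, value 62+43=105
- statuette+ring box: weight 5+4=9, value 46+43=89
Best: $108.

$108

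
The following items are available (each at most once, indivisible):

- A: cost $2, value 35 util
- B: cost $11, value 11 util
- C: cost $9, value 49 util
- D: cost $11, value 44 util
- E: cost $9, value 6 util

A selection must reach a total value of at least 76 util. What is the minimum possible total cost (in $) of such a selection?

11

Subsets with value ≥ 76, sorted by total cost:
- A+C: cost 11, value 84
- A+D: cost 13, value 79
- C+D: cost 20, value 93
Minimum cost: 11 $.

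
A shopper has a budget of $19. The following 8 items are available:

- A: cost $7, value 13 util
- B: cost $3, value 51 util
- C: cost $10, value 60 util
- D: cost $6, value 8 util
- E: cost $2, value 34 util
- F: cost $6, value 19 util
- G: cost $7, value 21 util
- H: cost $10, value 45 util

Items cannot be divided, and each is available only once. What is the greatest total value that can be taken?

Check high-value combinations within $19:
- B+C+E: cost 3+10+2=15, value 51+60+34=145
- B+E+H: cost 3+2+10=15, value 51+34+45=130
- B+C+F: cost 3+10+6=19, value 51+60+19=130
Best: 145 util.

145 util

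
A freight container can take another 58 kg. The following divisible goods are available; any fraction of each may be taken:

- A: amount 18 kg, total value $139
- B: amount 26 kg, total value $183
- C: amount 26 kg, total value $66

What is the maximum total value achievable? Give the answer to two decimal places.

357.54

Take in order of value per unit:
- A (139/18 per unit): all 18 → value 139, running total 139.00
- B (183/26 per unit): all 26 → value 183, running total 322.00
- C (66/26 per unit): 14 of 26 → value 14×66/26 = 35.5385, running total 357.54
Total 357.54.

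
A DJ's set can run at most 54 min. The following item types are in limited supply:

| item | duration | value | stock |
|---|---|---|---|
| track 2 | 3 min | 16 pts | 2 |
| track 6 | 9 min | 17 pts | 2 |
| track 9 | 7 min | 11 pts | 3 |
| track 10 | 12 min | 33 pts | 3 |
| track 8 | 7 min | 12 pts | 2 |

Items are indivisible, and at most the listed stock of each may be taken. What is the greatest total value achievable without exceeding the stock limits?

Best selections within duration 54 and stock limits:
- 2×track 2 + 1×track 6 + 3×track 10: duration 51, value 148
- 2×track 2 + 3×track 10 + 1×track 8: duration 49, value 143
- 2×track 2 + 1×track 9 + 3×track 10: duration 49, value 142
Best: 148 pts.

148 pts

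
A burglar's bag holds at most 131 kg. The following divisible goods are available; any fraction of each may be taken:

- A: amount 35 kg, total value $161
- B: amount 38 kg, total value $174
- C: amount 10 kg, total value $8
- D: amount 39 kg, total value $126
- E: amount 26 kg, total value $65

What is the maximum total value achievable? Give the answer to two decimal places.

508.50

Take in order of value per unit:
- A (161/35 per unit): all 35 → value 161, running total 161.00
- B (174/38 per unit): all 38 → value 174, running total 335.00
- D (126/39 per unit): all 39 → value 126, running total 461.00
- E (65/26 per unit): 19 of 26 → value 19×65/26 = 47.5000, running total 508.50
Total 508.50.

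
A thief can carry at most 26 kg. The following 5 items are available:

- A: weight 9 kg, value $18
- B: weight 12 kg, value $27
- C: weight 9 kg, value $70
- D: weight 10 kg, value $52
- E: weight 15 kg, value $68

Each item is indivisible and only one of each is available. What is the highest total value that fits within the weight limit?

$138

Check high-value combinations within 26 kg:
- C+E: weight 9+15=24, value 70+68=138
- C+D: weight 9+10=19, value 70+52=122
- D+E: weight 10+15=25, value 52+68=120
Best: $138.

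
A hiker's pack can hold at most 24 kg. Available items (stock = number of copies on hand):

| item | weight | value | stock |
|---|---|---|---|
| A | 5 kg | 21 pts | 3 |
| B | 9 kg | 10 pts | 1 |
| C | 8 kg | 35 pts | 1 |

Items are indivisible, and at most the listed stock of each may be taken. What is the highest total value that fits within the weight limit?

98 pts

Best selections within weight 24 and stock limits:
- 3×A + 1×C: weight 23, value 98
- 2×A + 1×C: weight 18, value 77
Best: 98 pts.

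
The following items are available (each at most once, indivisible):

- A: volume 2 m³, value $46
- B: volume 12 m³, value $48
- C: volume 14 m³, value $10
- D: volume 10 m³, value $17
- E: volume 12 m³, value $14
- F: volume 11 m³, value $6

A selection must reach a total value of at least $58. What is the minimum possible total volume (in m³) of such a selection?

12

Subsets with value ≥ 58, sorted by total volume:
- A+D: volume 12, value 63
- A+B: volume 14, value 94
- A+E: volume 14, value 60
Minimum volume: 12 m³.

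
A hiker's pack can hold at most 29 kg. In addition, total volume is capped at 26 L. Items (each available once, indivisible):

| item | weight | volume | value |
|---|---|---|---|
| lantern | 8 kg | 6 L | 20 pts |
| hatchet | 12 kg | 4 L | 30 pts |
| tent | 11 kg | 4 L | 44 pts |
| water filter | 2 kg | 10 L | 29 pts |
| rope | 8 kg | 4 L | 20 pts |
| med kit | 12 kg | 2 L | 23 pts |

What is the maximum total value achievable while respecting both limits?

113 pts

Feasible sets respecting both limits:
- lantern+tent+water filter+rope: weight 29, volume 24, value 113
- hatchet+tent+water filter: weight 25, volume 18, value 103
- tent+water filter+med kit: weight 25, volume 16, value 96
- lantern+tent+water filter: weight 21, volume 20, value 93
Best: 113 pts.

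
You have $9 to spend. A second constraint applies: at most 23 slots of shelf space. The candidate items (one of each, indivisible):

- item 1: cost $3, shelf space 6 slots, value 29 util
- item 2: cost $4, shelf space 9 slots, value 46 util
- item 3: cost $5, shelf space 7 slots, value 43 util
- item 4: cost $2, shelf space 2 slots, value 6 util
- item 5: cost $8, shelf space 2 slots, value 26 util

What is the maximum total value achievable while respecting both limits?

89 util

Feasible sets respecting both limits:
- item 2+item 3: cost 9, shelf space 16, value 89
- item 1+item 2+item 4: cost 9, shelf space 17, value 81
- item 1+item 2: cost 7, shelf space 15, value 75
Best: 89 util.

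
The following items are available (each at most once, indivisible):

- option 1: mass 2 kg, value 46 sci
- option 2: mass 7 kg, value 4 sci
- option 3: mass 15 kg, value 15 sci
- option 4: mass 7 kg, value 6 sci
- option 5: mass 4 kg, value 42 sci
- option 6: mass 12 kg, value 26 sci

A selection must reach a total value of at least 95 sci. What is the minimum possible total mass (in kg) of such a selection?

18

Subsets with value ≥ 95, sorted by total mass:
- option 1+option 5+option 6: mass 18, value 114
- option 1+option 2+option 4+option 5: mass 20, value 98
Minimum mass: 18 kg.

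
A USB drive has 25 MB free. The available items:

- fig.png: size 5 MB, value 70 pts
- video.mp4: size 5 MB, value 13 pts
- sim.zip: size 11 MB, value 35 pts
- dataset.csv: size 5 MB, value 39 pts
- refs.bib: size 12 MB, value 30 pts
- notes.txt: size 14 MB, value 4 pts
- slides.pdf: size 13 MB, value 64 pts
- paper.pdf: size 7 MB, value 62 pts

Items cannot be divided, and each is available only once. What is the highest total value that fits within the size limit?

196 pts

Check high-value combinations within 25 MB:
- fig.png+slides.pdf+paper.pdf: size 5+13+7=25, value 70+64+62=196
- fig.png+video.mp4+dataset.csv+paper.pdf: size 5+5+5+7=22, value 70+13+39+62=184
- fig.png+dataset.csv+slides.pdf: size 5+5+13=23, value 70+39+64=173
Best: 196 pts.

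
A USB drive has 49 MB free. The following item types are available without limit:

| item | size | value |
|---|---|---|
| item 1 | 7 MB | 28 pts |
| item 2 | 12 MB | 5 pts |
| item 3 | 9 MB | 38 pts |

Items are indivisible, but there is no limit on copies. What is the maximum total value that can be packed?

198 pts

Best value-per-unit is item 3 at 38/9; filling with it alone gives 5×38 = 190.
Optimal mix: 3×item 1 + 3×item 3 → size 48, value 198.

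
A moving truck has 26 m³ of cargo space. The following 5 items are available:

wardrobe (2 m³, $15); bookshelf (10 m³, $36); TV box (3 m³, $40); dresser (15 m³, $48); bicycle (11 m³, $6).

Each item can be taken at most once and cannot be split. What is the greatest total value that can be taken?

$103

Check high-value combinations within 26 m³:
- wardrobe+TV box+dresser: volume 2+3+15=20, value 15+40+48=103
- wardrobe+bookshelf+TV box+bicycle: volume 2+10+3+11=26, value 15+36+40+6=97
- wardrobe+bookshelf+TV box: volume 2+10+3=15, value 15+36+40=91
- TV box+dresser: volume 3+15=18, value 40+48=88
- bookshelf+dresser: volume 10+15=25, value 36+48=84
Best: $103.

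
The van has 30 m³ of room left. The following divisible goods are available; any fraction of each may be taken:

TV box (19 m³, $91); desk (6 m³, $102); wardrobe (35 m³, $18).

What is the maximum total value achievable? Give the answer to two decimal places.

195.57

Take in order of value per unit:
- desk (102/6 per unit): all 6 → value 102, running total 102.00
- TV box (91/19 per unit): all 19 → value 91, running total 193.00
- wardrobe (18/35 per unit): 5 of 35 → value 5×18/35 = 2.5714, running total 195.57
Total 195.57.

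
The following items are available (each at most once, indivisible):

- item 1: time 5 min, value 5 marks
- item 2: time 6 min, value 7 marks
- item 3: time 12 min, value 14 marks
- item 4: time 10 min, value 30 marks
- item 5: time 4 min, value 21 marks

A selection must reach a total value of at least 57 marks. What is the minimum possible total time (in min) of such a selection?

Subsets with value ≥ 57, sorted by total time:
- item 2+item 4+item 5: time 20, value 58
- item 1+item 2+item 4+item 5: time 25, value 63
Minimum time: 20 min.

20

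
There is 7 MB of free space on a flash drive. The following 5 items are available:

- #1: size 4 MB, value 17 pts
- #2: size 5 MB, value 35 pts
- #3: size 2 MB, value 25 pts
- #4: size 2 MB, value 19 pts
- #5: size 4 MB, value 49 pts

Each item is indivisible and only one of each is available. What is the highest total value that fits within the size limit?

Check high-value combinations within 7 MB:
- #3+#5: size 2+4=6, value 25+49=74
- #4+#5: size 2+4=6, value 19+49=68
- #2+#3: size 5+2=7, value 35+25=60
- #2+#4: size 5+2=7, value 35+19=54
- #5: size 4, value 49
Best: 74 pts.

74 pts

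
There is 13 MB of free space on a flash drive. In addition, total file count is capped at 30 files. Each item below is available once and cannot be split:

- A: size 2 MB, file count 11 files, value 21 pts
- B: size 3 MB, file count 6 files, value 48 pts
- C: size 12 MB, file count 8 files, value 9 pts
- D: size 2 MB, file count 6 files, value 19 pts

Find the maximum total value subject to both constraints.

Feasible sets respecting both limits:
- A+B+D: size 7, file count 23, value 88
- A+B: size 5, file count 17, value 69
- B+D: size 5, file count 12, value 67
- B: size 3, file count 6, value 48
Best: 88 pts.

88 pts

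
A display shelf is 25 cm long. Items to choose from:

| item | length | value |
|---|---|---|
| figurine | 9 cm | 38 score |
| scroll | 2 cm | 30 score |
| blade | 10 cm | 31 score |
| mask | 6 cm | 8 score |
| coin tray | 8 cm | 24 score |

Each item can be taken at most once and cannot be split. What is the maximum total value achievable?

100 score

Check high-value combinations within 25 cm:
- figurine+scroll+mask+coin tray: length 9+2+6+8=25, value 38+30+8+24=100
- figurine+scroll+blade: length 9+2+10=21, value 38+30+31=99
- figurine+scroll+coin tray: length 9+2+8=19, value 38+30+24=92
- scroll+blade+coin tray: length 2+10+8=20, value 30+31+24=85
- figurine+blade+mask: length 9+10+6=25, value 38+31+8=77
Best: 100 score.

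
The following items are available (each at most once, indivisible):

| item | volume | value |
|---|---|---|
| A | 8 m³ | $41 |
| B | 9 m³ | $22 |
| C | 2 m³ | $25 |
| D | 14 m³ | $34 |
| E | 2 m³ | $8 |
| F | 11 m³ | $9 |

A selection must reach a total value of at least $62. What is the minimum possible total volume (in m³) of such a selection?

10

Subsets with value ≥ 62, sorted by total volume:
- A+C: volume 10, value 66
- A+C+E: volume 12, value 74
Minimum volume: 10 m³.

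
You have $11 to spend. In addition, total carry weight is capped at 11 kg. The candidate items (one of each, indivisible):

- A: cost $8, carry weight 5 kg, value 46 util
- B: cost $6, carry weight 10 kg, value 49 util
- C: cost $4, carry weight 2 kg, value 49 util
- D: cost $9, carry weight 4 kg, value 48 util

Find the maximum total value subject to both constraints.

49 util

Feasible sets respecting both limits:
- B: cost 6, carry weight 10, value 49
- C: cost 4, carry weight 2, value 49
- D: cost 9, carry weight 4, value 48
- A: cost 8, carry weight 5, value 46
Best: 49 util.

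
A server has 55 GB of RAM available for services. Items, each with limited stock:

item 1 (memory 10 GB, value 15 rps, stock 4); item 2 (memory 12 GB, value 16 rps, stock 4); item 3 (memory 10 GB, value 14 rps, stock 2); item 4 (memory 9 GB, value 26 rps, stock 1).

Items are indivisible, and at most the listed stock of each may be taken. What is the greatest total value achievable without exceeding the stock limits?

Top feasible selections:
- 1×item 1 + 3×item 2 + 1×item 4: memory 55, value 89
- 2×item 1 + 2×item 2 + 1×item 4: memory 53, value 88
- 3×item 2 + 1×item 3 + 1×item 4: memory 55, value 88
Best: 89 rps.

89 rps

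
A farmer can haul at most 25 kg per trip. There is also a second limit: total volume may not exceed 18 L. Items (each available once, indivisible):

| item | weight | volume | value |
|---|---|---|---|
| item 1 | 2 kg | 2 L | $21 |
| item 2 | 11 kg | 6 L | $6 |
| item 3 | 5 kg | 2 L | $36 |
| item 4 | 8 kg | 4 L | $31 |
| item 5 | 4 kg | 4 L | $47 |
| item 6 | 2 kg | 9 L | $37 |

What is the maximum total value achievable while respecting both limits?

Feasible sets respecting both limits:
- item 1+item 3+item 5+item 6: weight 13, volume 17, value 141
- item 1+item 3+item 4+item 5: weight 19, volume 12, value 135
- item 1+item 3+item 4+item 6: weight 17, volume 17, value 125
- item 3+item 5+item 6: weight 11, volume 15, value 120
Best: $141.

$141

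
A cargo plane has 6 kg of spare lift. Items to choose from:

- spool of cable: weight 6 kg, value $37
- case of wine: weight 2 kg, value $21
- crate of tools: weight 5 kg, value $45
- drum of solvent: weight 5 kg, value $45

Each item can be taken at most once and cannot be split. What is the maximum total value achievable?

$45

Check high-value combinations within 6 kg:
- crate of tools: weight 5, value 45
- drum of solvent: weight 5, value 45
- spool of cable: weight 6, value 37
- case of wine: weight 2, value 21
Best: $45.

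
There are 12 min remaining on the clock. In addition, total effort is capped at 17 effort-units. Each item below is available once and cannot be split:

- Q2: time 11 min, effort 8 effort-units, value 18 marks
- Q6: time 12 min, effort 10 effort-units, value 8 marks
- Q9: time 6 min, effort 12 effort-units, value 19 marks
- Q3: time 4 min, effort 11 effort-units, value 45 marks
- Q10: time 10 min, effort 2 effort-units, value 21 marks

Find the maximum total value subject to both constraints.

Feasible sets respecting both limits:
- Q3: time 4, effort 11, value 45
- Q10: time 10, effort 2, value 21
- Q9: time 6, effort 12, value 19
- Q2: time 11, effort 8, value 18
Best: 45 marks.

45 marks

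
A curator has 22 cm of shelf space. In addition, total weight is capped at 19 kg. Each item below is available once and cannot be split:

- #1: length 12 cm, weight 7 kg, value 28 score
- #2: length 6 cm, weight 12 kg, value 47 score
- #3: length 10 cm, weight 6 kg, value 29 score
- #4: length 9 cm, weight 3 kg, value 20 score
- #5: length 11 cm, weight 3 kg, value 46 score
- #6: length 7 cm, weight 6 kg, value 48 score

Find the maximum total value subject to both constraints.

95 score

Feasible sets respecting both limits:
- #2+#6: length 13, weight 18, value 95
- #5+#6: length 18, weight 9, value 94
- #2+#5: length 17, weight 15, value 93
Best: 95 score.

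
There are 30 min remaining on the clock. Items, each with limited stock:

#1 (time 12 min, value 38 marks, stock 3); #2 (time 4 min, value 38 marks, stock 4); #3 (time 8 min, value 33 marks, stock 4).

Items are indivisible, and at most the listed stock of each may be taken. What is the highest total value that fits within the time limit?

Best selections within time 30 and stock limits:
- 1×#1 + 4×#2: time 28, value 190
- 4×#2 + 1×#3: time 24, value 185
Best: 190 marks.

190 marks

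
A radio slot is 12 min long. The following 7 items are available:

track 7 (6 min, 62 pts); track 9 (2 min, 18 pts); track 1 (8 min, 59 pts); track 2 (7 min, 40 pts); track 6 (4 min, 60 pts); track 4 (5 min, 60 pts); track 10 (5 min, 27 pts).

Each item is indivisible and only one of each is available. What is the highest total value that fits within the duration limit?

140 pts

Check high-value combinations within 12 min:
- track 7+track 9+track 6: duration 6+2+4=12, value 62+18+60=140
- track 9+track 6+track 4: duration 2+4+5=11, value 18+60+60=138
- track 7+track 6: duration 6+4=10, value 62+60=122
- track 7+track 4: duration 6+5=11, value 62+60=122
Best: 140 pts.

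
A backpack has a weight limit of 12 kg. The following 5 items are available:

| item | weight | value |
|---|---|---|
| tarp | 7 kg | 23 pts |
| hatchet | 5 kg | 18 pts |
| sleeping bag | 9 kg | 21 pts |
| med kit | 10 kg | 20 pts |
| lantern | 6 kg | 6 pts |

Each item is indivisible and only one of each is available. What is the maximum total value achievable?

Check high-value combinations within 12 kg:
- tarp+hatchet: weight 7+5=12, value 23+18=41
- hatchet+lantern: weight 5+6=11, value 18+6=24
- tarp: weight 7, value 23
- sleeping bag: weight 9, value 21
- med kit: weight 10, value 20
Best: 41 pts.

41 pts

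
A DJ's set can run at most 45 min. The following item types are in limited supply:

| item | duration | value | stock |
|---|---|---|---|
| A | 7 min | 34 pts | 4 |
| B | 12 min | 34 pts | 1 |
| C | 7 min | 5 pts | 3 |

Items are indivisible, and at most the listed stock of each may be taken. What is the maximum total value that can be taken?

170 pts

Best selections within duration 45 and stock limits:
- 4×A + 1×B: duration 40, value 170
- 4×A + 2×C: duration 42, value 146
- 4×A + 1×C: duration 35, value 141
Best: 170 pts.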